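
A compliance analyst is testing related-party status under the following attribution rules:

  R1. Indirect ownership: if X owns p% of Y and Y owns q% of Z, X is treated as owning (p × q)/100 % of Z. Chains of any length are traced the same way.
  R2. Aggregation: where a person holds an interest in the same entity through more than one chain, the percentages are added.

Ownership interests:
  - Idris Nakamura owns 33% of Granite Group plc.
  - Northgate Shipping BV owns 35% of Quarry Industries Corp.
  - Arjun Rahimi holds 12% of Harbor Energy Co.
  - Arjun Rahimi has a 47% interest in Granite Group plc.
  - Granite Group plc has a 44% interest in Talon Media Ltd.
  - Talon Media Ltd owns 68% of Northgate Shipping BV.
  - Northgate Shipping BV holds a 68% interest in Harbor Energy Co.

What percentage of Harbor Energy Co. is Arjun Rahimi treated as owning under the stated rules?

Chain via Granite Group plc → Talon Media Ltd → Northgate Shipping BV (R1): 47% × 44% × 68% × 68% = 9.562432% of Harbor Energy Co.
Direct interest in Harbor Energy Co: 12%.
Aggregating (R2): 9.562432% + 12% = 21.562432%.

21.562432%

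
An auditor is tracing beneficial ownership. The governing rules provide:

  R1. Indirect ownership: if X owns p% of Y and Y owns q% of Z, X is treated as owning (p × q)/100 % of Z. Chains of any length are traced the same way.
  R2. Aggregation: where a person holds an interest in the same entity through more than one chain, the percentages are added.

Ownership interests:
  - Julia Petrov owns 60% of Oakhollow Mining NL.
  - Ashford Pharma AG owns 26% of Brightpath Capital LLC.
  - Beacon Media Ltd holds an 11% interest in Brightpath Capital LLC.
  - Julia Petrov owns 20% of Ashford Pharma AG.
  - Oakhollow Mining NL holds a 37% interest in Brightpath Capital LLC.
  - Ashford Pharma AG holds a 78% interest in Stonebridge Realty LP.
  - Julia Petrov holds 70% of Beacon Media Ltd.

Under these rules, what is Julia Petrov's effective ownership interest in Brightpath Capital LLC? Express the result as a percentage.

Chain via Beacon Media Ltd (R1): 70% × 11% = 7.7% of Brightpath Capital LLC.
Chain via Ashford Pharma AG (R1): 20% × 26% = 5.2% of Brightpath Capital LLC.
Chain via Oakhollow Mining NL (R1): 60% × 37% = 22.2% of Brightpath Capital LLC.
Aggregating (R2): 7.7% + 5.2% + 22.2% = 35.1%.

35.1%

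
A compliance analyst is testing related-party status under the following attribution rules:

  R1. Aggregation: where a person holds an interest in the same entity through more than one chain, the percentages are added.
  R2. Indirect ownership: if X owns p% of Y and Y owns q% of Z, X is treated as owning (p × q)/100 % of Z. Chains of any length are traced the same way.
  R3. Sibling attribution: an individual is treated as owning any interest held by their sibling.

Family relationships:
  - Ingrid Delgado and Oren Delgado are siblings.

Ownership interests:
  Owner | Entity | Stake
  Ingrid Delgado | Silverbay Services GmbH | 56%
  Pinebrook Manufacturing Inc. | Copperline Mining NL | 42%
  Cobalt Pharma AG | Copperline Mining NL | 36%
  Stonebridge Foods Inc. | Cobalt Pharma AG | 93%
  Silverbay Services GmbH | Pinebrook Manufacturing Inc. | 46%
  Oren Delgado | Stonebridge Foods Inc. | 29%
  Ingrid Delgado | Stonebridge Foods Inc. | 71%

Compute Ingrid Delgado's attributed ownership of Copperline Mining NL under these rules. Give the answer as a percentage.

By sibling attribution (R3), Ingrid Delgado is treated as also owning Oren Delgado's interest in Stonebridge Foods Inc, giving 71% + 29% = 100%.
Chain via Silverbay Services GmbH → Pinebrook Manufacturing Inc. (R2): 56% × 46% × 42% = 10.8192% of Copperline Mining NL.
Chain via Stonebridge Foods Inc. → Cobalt Pharma AG (R2): 100% × 93% × 36% = 33.48% of Copperline Mining NL.
Aggregating (R1): 10.8192% + 33.48% = 44.2992%.

44.2992%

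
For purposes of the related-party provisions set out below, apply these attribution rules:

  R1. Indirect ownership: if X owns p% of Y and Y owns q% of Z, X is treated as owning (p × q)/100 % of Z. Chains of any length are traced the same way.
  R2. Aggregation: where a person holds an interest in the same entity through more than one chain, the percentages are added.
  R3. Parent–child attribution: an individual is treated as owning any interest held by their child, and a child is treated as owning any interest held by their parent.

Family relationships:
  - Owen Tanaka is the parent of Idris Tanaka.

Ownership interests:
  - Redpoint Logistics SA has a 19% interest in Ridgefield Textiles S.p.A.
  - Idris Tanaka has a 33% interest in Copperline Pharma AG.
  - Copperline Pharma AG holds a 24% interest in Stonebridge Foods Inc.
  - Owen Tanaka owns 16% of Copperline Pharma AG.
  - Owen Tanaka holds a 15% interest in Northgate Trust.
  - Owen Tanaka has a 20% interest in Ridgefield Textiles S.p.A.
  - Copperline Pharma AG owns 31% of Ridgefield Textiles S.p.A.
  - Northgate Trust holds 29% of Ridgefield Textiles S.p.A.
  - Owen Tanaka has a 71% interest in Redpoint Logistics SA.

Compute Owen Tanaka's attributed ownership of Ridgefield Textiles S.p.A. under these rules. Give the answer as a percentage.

53.03%

By parent–child attribution (R3), Owen Tanaka is treated as also owning Idris Tanaka's interest in Copperline Pharma AG, giving 16% + 33% = 49%.
Chain via Copperline Pharma AG (R1): 49% × 31% = 15.19% of Ridgefield Textiles S.p.A.
Chain via Northgate Trust (R1): 15% × 29% = 4.35% of Ridgefield Textiles S.p.A.
Chain via Redpoint Logistics SA (R1): 71% × 19% = 13.49% of Ridgefield Textiles S.p.A.
Direct interest in Ridgefield Textiles S.p.A: 20%.
Aggregating (R2): 15.19% + 4.35% + 13.49% + 20% = 53.03%.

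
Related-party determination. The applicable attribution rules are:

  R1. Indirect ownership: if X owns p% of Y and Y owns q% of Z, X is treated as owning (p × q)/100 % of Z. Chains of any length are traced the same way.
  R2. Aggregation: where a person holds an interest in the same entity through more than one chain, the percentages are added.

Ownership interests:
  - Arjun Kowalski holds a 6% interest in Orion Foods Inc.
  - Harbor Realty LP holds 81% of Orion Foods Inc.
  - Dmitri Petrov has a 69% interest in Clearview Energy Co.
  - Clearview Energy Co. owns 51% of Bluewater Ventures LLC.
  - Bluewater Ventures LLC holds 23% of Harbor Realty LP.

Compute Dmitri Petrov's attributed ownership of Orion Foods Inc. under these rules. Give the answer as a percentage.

6.555897%

Chain via Clearview Energy Co. → Bluewater Ventures LLC → Harbor Realty LP (R1): 69% × 51% × 23% × 81% = 6.555897% of Orion Foods Inc.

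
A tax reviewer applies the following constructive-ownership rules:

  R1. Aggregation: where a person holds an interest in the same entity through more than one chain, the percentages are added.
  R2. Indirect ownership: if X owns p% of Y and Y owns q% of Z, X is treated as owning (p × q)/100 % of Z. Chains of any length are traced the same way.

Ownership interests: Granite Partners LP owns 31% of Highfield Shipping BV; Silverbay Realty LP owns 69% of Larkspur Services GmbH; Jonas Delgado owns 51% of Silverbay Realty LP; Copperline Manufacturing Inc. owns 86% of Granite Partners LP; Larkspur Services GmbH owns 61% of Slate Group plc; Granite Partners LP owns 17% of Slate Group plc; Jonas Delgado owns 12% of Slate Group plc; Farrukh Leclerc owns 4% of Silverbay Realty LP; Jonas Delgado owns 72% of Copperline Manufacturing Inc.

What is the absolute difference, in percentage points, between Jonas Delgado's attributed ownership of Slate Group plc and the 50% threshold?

Chain via Silverbay Realty LP → Larkspur Services GmbH (R2): 51% × 69% × 61% = 21.4659% of Slate Group plc.
Chain via Copperline Manufacturing Inc. → Granite Partners LP (R2): 72% × 86% × 17% = 10.5264% of Slate Group plc.
Direct interest in Slate Group plc: 12%.
Aggregating (R1): 21.4659% + 10.5264% + 12% = 43.9923%.
43.9923% falls short of the 50% threshold by 6.0077 percentage points.

6.0077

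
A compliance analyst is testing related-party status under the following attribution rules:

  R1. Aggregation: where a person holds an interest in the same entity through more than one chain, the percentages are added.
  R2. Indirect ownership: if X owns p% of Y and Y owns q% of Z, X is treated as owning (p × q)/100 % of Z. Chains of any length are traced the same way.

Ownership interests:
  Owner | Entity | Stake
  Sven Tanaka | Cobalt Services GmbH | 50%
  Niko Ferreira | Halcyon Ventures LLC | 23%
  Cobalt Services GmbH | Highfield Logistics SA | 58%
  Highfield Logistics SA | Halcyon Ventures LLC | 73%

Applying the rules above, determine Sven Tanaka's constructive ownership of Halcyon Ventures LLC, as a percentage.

Chain via Cobalt Services GmbH → Highfield Logistics SA (R2): 50% × 58% × 73% = 21.17% of Halcyon Ventures LLC.

21.17%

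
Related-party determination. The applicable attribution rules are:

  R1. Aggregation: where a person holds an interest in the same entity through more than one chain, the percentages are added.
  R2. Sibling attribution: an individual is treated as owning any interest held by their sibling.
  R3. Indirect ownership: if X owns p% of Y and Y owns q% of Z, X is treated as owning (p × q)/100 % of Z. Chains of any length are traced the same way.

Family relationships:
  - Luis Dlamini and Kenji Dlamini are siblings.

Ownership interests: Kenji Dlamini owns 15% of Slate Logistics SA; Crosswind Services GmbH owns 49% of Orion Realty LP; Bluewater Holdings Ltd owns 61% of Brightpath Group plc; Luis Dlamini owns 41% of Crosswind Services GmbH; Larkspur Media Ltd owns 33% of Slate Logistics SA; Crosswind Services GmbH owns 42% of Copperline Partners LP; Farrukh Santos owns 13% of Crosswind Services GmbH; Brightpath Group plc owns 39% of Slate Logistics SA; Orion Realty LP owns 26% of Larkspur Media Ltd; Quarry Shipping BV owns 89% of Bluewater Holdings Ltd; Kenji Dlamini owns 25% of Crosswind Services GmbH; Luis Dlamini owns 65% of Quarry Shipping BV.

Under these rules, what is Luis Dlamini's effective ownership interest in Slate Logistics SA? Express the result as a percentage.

By sibling attribution (R2), Luis Dlamini is treated as also owning Kenji Dlamini's interest in Crosswind Services GmbH, giving 41% + 25% = 66%.
By sibling attribution (R2), Luis Dlamini is treated as owning Kenji Dlamini's 15% interest in Slate Logistics SA.
Chain via Crosswind Services GmbH → Orion Realty LP → Larkspur Media Ltd (R3): 66% × 49% × 26% × 33% = 2.774772% of Slate Logistics SA.
Chain via Quarry Shipping BV → Bluewater Holdings Ltd → Brightpath Group plc (R3): 65% × 89% × 61% × 39% = 13.762515% of Slate Logistics SA.
Direct interest in Slate Logistics SA: 15%.
Aggregating (R1): 2.774772% + 13.762515% + 15% = 31.537287%.

31.537287%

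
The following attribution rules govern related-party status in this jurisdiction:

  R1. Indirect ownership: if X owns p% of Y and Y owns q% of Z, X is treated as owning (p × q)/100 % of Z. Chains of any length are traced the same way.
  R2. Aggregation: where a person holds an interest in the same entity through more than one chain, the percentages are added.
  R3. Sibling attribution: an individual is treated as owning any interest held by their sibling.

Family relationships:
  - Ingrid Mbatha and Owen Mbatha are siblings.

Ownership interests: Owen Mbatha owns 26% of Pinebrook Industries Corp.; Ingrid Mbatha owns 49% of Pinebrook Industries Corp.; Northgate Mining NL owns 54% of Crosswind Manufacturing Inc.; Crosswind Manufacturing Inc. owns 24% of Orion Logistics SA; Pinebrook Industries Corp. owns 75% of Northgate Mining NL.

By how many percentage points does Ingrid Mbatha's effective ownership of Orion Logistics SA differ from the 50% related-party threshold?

42.71

By sibling attribution (R3), Ingrid Mbatha is treated as also owning Owen Mbatha's interest in Pinebrook Industries Corp, giving 49% + 26% = 75%.
Chain via Pinebrook Industries Corp. → Northgate Mining NL → Crosswind Manufacturing Inc. (R1): 75% × 75% × 54% × 24% = 7.29% of Orion Logistics SA.
7.29% falls short of the 50% threshold by 42.71 percentage points.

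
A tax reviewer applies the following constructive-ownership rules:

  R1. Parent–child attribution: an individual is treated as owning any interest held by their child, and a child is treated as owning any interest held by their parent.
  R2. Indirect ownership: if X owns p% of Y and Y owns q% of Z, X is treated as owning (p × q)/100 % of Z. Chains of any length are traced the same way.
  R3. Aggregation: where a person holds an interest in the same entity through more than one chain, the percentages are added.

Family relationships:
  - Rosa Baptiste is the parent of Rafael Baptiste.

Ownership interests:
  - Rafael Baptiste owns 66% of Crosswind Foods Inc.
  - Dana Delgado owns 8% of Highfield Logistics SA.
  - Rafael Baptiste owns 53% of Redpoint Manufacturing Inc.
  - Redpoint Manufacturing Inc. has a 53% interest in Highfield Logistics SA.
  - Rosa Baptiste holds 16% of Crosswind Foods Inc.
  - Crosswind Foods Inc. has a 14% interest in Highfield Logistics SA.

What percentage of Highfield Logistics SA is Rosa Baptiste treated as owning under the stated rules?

39.57%

By parent–child attribution (R1), Rosa Baptiste is treated as also owning Rafael Baptiste's interest in Crosswind Foods Inc, giving 16% + 66% = 82%.
By parent–child attribution (R1), Rosa Baptiste is treated as owning Rafael Baptiste's 53% interest in Redpoint Manufacturing Inc.
Chain via Crosswind Foods Inc. (R2): 82% × 14% = 11.48% of Highfield Logistics SA.
Chain via Redpoint Manufacturing Inc. (R2): 53% × 53% = 28.09% of Highfield Logistics SA.
Aggregating (R3): 11.48% + 28.09% = 39.57%.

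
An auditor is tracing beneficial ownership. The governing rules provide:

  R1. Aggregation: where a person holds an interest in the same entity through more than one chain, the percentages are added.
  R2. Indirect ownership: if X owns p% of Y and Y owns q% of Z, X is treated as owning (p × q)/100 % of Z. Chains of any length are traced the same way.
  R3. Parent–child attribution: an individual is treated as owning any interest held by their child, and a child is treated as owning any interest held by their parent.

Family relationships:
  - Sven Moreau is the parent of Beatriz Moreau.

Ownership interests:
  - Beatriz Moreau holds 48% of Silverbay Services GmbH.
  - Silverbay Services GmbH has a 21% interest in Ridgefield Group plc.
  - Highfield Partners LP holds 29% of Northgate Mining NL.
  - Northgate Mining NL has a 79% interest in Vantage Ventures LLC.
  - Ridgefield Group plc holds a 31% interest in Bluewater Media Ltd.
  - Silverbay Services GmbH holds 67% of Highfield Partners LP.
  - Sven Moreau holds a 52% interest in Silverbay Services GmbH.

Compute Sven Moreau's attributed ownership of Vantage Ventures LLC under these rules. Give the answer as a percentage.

15.3497%

By parent–child attribution (R3), Sven Moreau is treated as also owning Beatriz Moreau's interest in Silverbay Services GmbH, giving 52% + 48% = 100%.
Chain via Silverbay Services GmbH → Highfield Partners LP → Northgate Mining NL (R2): 100% × 67% × 29% × 79% = 15.3497% of Vantage Ventures LLC.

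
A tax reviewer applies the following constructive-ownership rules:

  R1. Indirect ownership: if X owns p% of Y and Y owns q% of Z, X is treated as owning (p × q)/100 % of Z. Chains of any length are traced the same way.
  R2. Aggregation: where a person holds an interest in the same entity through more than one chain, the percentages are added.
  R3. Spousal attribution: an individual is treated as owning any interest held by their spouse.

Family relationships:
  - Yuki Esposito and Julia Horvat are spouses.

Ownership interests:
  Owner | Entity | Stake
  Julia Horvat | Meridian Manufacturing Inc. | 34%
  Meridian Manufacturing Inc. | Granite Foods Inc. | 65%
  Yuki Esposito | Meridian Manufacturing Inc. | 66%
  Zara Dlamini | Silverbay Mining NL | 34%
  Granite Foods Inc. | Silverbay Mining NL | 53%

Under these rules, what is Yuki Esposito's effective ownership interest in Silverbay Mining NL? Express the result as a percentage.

By spousal attribution (R3), Yuki Esposito is treated as also owning Julia Horvat's interest in Meridian Manufacturing Inc, giving 66% + 34% = 100%.
Chain via Meridian Manufacturing Inc. → Granite Foods Inc. (R1): 100% × 65% × 53% = 34.45% of Silverbay Mining NL.

34.45%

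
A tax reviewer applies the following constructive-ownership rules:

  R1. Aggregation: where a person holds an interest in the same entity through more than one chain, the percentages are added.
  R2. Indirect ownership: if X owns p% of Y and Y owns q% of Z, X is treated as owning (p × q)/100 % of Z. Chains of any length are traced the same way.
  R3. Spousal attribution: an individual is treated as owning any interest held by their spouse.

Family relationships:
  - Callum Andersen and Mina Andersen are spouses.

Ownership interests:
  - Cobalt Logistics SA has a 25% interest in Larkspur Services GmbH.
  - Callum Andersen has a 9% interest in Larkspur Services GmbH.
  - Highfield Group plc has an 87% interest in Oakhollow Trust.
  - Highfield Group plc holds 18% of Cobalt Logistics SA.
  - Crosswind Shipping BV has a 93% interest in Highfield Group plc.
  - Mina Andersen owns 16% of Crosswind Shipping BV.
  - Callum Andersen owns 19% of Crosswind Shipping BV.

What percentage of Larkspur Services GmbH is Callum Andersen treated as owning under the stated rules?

10.46475%

By spousal attribution (R3), Callum Andersen is treated as also owning Mina Andersen's interest in Crosswind Shipping BV, giving 19% + 16% = 35%.
Chain via Crosswind Shipping BV → Highfield Group plc → Cobalt Logistics SA (R2): 35% × 93% × 18% × 25% = 1.46475% of Larkspur Services GmbH.
Direct interest in Larkspur Services GmbH: 9%.
Aggregating (R1): 1.46475% + 9% = 10.46475%.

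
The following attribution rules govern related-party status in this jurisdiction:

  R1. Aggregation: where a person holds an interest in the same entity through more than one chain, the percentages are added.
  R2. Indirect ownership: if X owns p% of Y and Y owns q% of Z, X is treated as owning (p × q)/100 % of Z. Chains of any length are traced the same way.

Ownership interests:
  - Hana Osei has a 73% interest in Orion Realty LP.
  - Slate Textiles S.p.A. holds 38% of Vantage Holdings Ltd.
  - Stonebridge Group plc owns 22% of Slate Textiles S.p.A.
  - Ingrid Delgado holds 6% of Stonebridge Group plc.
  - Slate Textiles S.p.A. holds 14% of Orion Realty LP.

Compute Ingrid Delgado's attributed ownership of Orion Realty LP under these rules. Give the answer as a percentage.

Chain via Stonebridge Group plc → Slate Textiles S.p.A. (R2): 6% × 22% × 14% = 0.1848% of Orion Realty LP.

0.1848%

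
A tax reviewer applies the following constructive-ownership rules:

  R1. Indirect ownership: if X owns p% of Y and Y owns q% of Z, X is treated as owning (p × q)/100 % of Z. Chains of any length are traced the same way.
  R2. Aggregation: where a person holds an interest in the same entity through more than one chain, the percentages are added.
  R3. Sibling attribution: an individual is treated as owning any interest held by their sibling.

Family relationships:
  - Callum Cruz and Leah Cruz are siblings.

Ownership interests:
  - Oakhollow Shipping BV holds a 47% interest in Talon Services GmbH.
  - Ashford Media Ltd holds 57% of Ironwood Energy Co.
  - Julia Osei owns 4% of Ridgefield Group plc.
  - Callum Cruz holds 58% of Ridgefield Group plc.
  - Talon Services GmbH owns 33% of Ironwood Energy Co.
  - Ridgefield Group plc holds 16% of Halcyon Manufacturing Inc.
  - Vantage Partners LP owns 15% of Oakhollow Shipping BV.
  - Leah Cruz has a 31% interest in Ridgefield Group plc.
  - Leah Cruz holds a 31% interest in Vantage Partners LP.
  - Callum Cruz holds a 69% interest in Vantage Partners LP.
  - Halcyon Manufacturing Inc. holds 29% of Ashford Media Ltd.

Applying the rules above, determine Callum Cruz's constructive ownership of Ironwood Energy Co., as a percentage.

By sibling attribution (R3), Callum Cruz is treated as also owning Leah Cruz's interest in Vantage Partners LP, giving 69% + 31% = 100%.
By sibling attribution (R3), Callum Cruz is treated as also owning Leah Cruz's interest in Ridgefield Group plc, giving 58% + 31% = 89%.
Chain via Vantage Partners LP → Oakhollow Shipping BV → Talon Services GmbH (R1): 100% × 15% × 47% × 33% = 2.3265% of Ironwood Energy Co.
Chain via Ridgefield Group plc → Halcyon Manufacturing Inc. → Ashford Media Ltd (R1): 89% × 16% × 29% × 57% = 2.353872% of Ironwood Energy Co.
Aggregating (R2): 2.3265% + 2.353872% = 4.680372%.

4.680372%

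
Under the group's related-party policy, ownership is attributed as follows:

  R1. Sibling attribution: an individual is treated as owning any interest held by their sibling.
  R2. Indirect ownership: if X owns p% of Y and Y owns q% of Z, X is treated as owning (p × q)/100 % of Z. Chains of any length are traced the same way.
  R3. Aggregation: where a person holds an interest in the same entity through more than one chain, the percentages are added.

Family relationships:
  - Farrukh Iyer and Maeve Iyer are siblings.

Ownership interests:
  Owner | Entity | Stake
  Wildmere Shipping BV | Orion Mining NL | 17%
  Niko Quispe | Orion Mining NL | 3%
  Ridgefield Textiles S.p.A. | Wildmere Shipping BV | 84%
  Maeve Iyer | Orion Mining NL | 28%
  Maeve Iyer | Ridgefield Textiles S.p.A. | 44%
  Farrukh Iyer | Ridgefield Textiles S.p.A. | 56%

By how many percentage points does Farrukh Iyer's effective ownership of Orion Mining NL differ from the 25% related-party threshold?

17.28

By sibling attribution (R1), Farrukh Iyer is treated as also owning Maeve Iyer's interest in Ridgefield Textiles S.p.A, giving 56% + 44% = 100%.
By sibling attribution (R1), Farrukh Iyer is treated as owning Maeve Iyer's 28% interest in Orion Mining NL.
Chain via Ridgefield Textiles S.p.A. → Wildmere Shipping BV (R2): 100% × 84% × 17% = 14.28% of Orion Mining NL.
Direct interest in Orion Mining NL: 28%.
Aggregating (R3): 14.28% + 28% = 42.28%.
42.28% exceeds the 25% threshold by 17.28 percentage points.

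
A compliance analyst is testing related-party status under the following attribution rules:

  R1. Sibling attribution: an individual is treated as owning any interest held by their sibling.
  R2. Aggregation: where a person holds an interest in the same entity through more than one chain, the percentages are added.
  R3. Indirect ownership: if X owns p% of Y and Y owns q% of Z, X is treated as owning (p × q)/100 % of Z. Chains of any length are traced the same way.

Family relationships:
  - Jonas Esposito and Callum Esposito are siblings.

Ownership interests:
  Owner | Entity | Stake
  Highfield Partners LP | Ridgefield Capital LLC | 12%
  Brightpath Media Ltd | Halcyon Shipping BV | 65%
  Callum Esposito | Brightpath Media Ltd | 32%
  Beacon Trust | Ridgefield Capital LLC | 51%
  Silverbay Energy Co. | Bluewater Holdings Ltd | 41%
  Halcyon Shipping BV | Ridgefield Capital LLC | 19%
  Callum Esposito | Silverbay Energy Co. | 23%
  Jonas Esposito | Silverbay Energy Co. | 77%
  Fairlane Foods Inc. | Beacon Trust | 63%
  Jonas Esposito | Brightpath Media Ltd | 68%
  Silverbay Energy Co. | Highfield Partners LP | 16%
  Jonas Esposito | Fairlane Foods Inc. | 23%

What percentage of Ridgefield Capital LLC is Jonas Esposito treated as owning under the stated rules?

21.6599%

By sibling attribution (R1), Jonas Esposito is treated as also owning Callum Esposito's interest in Silverbay Energy Co, giving 77% + 23% = 100%.
By sibling attribution (R1), Jonas Esposito is treated as also owning Callum Esposito's interest in Brightpath Media Ltd, giving 68% + 32% = 100%.
Chain via Silverbay Energy Co. → Highfield Partners LP (R3): 100% × 16% × 12% = 1.92% of Ridgefield Capital LLC.
Chain via Brightpath Media Ltd → Halcyon Shipping BV (R3): 100% × 65% × 19% = 12.35% of Ridgefield Capital LLC.
Chain via Fairlane Foods Inc. → Beacon Trust (R3): 23% × 63% × 51% = 7.3899% of Ridgefield Capital LLC.
Aggregating (R2): 1.92% + 12.35% + 7.3899% = 21.6599%.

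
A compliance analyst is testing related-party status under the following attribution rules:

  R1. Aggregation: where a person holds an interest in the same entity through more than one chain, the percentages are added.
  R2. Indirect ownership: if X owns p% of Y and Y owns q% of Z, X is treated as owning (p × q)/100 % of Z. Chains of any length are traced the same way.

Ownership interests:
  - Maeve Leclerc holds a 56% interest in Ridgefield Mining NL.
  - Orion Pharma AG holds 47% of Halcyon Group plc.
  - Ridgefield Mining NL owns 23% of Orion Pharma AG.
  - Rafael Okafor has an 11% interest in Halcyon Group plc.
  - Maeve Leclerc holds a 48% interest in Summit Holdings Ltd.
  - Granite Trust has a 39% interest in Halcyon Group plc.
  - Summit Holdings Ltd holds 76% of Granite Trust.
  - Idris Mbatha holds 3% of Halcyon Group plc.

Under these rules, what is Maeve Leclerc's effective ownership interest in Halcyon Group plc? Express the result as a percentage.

20.2808%

Chain via Summit Holdings Ltd → Granite Trust (R2): 48% × 76% × 39% = 14.2272% of Halcyon Group plc.
Chain via Ridgefield Mining NL → Orion Pharma AG (R2): 56% × 23% × 47% = 6.0536% of Halcyon Group plc.
Aggregating (R1): 14.2272% + 6.0536% = 20.2808%.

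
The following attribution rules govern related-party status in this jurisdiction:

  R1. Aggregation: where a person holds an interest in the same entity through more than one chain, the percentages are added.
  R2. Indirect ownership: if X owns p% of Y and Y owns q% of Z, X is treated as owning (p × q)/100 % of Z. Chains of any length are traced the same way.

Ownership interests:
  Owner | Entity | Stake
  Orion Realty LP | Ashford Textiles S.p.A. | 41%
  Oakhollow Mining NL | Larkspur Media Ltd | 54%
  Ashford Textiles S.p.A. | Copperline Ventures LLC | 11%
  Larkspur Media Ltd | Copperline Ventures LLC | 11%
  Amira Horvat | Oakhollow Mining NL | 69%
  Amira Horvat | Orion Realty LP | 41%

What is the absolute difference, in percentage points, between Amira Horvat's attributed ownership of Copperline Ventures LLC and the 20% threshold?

14.0523

Chain via Oakhollow Mining NL → Larkspur Media Ltd (R2): 69% × 54% × 11% = 4.0986% of Copperline Ventures LLC.
Chain via Orion Realty LP → Ashford Textiles S.p.A. (R2): 41% × 41% × 11% = 1.8491% of Copperline Ventures LLC.
Aggregating (R1): 4.0986% + 1.8491% = 5.9477%.
5.9477% falls short of the 20% threshold by 14.0523 percentage points.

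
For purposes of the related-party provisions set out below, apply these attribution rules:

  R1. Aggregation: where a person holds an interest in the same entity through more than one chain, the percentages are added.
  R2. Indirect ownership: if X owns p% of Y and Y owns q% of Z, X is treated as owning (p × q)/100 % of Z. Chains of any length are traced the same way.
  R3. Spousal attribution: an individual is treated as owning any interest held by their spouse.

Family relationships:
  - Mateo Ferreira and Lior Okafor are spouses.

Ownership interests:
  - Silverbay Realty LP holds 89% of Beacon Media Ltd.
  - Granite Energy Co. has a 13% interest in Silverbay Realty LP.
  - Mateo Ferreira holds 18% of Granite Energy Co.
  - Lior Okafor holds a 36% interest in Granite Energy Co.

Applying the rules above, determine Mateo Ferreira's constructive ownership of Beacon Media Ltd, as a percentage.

6.2478%

By spousal attribution (R3), Mateo Ferreira is treated as also owning Lior Okafor's interest in Granite Energy Co, giving 18% + 36% = 54%.
Chain via Granite Energy Co. → Silverbay Realty LP (R2): 54% × 13% × 89% = 6.2478% of Beacon Media Ltd.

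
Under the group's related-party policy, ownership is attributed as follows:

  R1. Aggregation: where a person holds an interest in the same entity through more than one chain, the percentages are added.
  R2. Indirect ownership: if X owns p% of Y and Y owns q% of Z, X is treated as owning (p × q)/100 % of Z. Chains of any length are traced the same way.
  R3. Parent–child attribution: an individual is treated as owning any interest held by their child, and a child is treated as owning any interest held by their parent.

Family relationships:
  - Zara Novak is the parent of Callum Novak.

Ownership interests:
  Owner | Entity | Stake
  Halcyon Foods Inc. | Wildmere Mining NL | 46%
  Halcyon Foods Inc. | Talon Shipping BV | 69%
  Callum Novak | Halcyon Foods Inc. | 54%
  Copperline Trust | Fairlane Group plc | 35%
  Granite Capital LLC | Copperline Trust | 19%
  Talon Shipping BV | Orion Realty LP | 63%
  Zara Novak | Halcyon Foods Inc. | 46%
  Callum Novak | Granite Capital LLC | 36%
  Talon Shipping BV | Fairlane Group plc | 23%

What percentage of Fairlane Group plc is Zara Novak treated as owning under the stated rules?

By parent–child attribution (R3), Zara Novak is treated as also owning Callum Novak's interest in Halcyon Foods Inc, giving 46% + 54% = 100%.
By parent–child attribution (R3), Zara Novak is treated as owning Callum Novak's 36% interest in Granite Capital LLC.
Chain via Halcyon Foods Inc. → Talon Shipping BV (R2): 100% × 69% × 23% = 15.87% of Fairlane Group plc.
Chain via Granite Capital LLC → Copperline Trust (R2): 36% × 19% × 35% = 2.394% of Fairlane Group plc.
Aggregating (R1): 15.87% + 2.394% = 18.264%.

18.264%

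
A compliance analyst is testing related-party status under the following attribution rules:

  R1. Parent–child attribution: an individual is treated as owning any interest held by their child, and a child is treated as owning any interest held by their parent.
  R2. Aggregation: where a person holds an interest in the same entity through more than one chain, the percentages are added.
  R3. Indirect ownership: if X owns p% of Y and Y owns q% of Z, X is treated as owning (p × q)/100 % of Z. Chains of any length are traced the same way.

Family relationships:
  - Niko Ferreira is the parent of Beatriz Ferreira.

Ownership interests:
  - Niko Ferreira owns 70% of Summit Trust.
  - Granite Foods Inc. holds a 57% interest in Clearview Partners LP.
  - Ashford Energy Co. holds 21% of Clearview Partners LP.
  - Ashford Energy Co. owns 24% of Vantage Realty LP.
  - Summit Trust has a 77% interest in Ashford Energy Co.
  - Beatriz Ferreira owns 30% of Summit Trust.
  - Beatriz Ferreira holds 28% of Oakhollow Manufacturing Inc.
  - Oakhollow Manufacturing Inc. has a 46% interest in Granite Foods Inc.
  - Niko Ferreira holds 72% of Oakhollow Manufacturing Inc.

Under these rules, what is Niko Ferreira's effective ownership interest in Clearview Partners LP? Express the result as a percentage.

By parent–child attribution (R1), Niko Ferreira is treated as also owning Beatriz Ferreira's interest in Summit Trust, giving 70% + 30% = 100%.
By parent–child attribution (R1), Niko Ferreira is treated as also owning Beatriz Ferreira's interest in Oakhollow Manufacturing Inc, giving 72% + 28% = 100%.
Chain via Summit Trust → Ashford Energy Co. (R3): 100% × 77% × 21% = 16.17% of Clearview Partners LP.
Chain via Oakhollow Manufacturing Inc. → Granite Foods Inc. (R3): 100% × 46% × 57% = 26.22% of Clearview Partners LP.
Aggregating (R2): 16.17% + 26.22% = 42.39%.

42.39%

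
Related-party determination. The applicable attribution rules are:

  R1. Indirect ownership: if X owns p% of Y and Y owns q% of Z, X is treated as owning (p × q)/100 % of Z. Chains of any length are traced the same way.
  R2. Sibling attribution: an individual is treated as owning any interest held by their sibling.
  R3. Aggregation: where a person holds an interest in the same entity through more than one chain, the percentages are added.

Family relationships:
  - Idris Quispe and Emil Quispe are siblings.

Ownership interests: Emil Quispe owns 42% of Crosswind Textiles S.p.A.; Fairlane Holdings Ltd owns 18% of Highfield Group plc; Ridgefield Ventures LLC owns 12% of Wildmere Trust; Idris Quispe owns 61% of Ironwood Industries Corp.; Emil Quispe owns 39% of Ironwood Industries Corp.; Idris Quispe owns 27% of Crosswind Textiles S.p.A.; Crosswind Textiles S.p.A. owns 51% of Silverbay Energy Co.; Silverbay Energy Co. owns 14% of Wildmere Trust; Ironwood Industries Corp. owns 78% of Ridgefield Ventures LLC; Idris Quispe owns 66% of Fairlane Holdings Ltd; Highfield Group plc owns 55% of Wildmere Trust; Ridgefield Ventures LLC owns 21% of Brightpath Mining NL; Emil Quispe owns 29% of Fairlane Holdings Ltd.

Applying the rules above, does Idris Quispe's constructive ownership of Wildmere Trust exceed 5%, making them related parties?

Yes

By sibling attribution (R2), Idris Quispe is treated as also owning Emil Quispe's interest in Fairlane Holdings Ltd, giving 66% + 29% = 95%.
By sibling attribution (R2), Idris Quispe is treated as also owning Emil Quispe's interest in Ironwood Industries Corp, giving 61% + 39% = 100%.
By sibling attribution (R2), Idris Quispe is treated as also owning Emil Quispe's interest in Crosswind Textiles S.p.A, giving 27% + 42% = 69%.
Chain via Fairlane Holdings Ltd → Highfield Group plc (R1): 95% × 18% × 55% = 9.405% of Wildmere Trust.
Chain via Ironwood Industries Corp. → Ridgefield Ventures LLC (R1): 100% × 78% × 12% = 9.36% of Wildmere Trust.
Chain via Crosswind Textiles S.p.A. → Silverbay Energy Co. (R1): 69% × 51% × 14% = 4.9266% of Wildmere Trust.
Aggregating (R3): 9.405% + 9.36% + 4.9266% = 23.6916%.
23.6916% exceeds the 5% threshold, so Idris is a related party to Wildmere Trust.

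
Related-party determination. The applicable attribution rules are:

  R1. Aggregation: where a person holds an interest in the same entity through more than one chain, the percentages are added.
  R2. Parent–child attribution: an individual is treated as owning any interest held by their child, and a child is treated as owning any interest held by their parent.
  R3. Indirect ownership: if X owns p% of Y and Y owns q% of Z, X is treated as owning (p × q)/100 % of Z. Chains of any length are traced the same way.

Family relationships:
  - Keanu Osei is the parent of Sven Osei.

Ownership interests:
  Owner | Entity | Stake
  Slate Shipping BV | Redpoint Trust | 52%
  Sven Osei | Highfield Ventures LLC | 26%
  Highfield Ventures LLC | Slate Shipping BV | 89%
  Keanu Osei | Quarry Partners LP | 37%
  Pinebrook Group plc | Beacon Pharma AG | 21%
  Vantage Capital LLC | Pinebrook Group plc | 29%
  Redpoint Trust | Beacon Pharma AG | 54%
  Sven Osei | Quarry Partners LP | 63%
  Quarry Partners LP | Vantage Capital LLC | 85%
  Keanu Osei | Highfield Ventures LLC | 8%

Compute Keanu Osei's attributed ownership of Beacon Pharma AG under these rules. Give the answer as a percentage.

13.673508%

By parent–child attribution (R2), Keanu Osei is treated as also owning Sven Osei's interest in Quarry Partners LP, giving 37% + 63% = 100%.
By parent–child attribution (R2), Keanu Osei is treated as also owning Sven Osei's interest in Highfield Ventures LLC, giving 8% + 26% = 34%.
Chain via Quarry Partners LP → Vantage Capital LLC → Pinebrook Group plc (R3): 100% × 85% × 29% × 21% = 5.1765% of Beacon Pharma AG.
Chain via Highfield Ventures LLC → Slate Shipping BV → Redpoint Trust (R3): 34% × 89% × 52% × 54% = 8.497008% of Beacon Pharma AG.
Aggregating (R1): 5.1765% + 8.497008% = 13.673508%.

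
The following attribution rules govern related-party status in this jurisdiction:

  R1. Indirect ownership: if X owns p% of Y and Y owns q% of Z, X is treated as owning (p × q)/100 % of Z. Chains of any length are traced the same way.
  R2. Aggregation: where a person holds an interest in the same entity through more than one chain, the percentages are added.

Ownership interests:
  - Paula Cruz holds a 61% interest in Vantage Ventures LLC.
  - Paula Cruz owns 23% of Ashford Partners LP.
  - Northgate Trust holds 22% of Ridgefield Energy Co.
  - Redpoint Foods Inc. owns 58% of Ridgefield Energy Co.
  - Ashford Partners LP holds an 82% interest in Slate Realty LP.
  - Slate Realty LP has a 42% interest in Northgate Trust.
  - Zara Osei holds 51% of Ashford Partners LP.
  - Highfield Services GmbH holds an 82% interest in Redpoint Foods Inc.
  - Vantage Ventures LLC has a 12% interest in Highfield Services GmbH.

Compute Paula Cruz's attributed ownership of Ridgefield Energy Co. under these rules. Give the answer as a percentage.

Chain via Vantage Ventures LLC → Highfield Services GmbH → Redpoint Foods Inc. (R1): 61% × 12% × 82% × 58% = 3.481392% of Ridgefield Energy Co.
Chain via Ashford Partners LP → Slate Realty LP → Northgate Trust (R1): 23% × 82% × 42% × 22% = 1.742664% of Ridgefield Energy Co.
Aggregating (R2): 3.481392% + 1.742664% = 5.224056%.

5.224056%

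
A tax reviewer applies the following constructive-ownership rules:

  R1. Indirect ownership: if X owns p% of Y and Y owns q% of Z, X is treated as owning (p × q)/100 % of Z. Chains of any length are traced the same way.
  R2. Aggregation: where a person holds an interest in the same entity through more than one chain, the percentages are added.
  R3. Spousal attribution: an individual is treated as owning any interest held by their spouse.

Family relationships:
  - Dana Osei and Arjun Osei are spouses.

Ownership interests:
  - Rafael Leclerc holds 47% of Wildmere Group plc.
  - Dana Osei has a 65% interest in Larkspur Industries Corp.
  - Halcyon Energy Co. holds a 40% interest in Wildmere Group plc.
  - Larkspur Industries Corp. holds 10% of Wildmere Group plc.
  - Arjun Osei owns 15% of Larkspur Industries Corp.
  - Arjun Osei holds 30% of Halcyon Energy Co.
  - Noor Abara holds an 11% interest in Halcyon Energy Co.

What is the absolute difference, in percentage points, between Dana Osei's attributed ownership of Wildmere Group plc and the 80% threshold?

60

By spousal attribution (R3), Dana Osei is treated as also owning Arjun Osei's interest in Larkspur Industries Corp, giving 65% + 15% = 80%.
By spousal attribution (R3), Dana Osei is treated as owning Arjun Osei's 30% interest in Halcyon Energy Co.
Chain via Larkspur Industries Corp. (R1): 80% × 10% = 8% of Wildmere Group plc.
Chain via Halcyon Energy Co. (R1): 30% × 40% = 12% of Wildmere Group plc.
Aggregating (R2): 8% + 12% = 20%.
20% falls short of the 80% threshold by 60 percentage points.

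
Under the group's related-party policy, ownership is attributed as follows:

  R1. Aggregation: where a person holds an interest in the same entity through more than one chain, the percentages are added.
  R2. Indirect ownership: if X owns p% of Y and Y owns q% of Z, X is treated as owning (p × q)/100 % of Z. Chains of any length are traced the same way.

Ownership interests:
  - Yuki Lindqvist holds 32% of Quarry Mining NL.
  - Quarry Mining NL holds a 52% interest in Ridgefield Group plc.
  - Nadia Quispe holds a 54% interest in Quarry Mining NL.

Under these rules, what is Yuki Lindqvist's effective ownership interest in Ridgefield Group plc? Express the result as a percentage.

Chain via Quarry Mining NL (R2): 32% × 52% = 16.64% of Ridgefield Group plc.

16.64%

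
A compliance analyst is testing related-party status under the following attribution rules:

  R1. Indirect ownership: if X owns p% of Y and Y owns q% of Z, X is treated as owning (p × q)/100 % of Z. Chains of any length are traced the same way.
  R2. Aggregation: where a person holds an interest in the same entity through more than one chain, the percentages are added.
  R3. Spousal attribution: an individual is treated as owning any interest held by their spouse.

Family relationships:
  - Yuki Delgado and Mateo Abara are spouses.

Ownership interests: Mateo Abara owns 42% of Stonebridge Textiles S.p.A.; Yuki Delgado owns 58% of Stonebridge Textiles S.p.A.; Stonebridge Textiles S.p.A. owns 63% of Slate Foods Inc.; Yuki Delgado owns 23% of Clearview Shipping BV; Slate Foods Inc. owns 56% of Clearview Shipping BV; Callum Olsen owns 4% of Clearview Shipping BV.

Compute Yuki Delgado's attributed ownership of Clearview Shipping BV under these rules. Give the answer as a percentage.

58.28%

By spousal attribution (R3), Yuki Delgado is treated as also owning Mateo Abara's interest in Stonebridge Textiles S.p.A, giving 58% + 42% = 100%.
Chain via Stonebridge Textiles S.p.A. → Slate Foods Inc. (R1): 100% × 63% × 56% = 35.28% of Clearview Shipping BV.
Direct interest in Clearview Shipping BV: 23%.
Aggregating (R2): 35.28% + 23% = 58.28%.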